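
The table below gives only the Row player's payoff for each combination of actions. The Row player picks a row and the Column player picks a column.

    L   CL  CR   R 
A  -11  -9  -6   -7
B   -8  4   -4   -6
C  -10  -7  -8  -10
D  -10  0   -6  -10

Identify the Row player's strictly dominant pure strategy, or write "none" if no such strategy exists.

B

B vs A: L: -8>-11, CL: 4>-9, CR: -4>-6, R: -6>-7.
B vs C: L: -8>-10, CL: 4>-7, CR: -4>-8, R: -6>-10.
B vs D: L: -8>-10, CL: 4>0, CR: -4>-6, R: -6>-10.
B strictly beats every other strategy against every opponent action, so it is strictly dominant.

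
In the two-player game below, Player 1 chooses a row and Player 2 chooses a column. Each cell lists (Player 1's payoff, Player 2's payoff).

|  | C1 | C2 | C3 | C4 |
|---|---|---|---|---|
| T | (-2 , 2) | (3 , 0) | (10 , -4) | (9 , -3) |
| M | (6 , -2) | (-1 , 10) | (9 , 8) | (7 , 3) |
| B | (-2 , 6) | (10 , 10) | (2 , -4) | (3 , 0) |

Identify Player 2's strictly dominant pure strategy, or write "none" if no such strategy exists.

none

C1 fails to dominate C2 at M (-2<10).
C2 fails to dominate C1 at T (0<2).
C3 fails to dominate C1 at T (-4<2).
C4 fails to dominate C1 at T (-3<2).
No single strategy dominates all the others.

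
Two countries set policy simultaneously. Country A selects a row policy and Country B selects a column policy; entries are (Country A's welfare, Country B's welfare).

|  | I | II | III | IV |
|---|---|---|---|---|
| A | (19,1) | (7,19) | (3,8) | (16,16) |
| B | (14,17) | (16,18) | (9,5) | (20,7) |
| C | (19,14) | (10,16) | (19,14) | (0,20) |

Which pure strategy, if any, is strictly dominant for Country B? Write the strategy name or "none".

I fails to dominate II at A (1<19).
II fails to dominate IV at C (16<20).
III fails to dominate I at B (5<17).
IV fails to dominate I at B (7<17).
No single strategy dominates all the others.

none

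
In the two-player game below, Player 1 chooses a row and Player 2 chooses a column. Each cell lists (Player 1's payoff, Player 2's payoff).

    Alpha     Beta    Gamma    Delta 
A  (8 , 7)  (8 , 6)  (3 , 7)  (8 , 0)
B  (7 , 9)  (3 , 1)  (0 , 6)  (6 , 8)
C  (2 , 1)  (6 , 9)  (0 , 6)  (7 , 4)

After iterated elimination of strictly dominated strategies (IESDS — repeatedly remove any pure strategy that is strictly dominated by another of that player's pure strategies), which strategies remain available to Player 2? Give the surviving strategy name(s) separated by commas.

Alpha, Gamma

Row B is eliminated: A beats it against every remaining column (Alpha: 8>7, Beta: 8>3, Gamma: 3>0, Delta: 8>6).
For Player 1, A strictly dominates C on the remaining columns (Alpha: 8>2, Beta: 8>6, Gamma: 3>0, Delta: 8>7); eliminate C.
Player 2's strategy Beta is strictly dominated by Alpha (A: 7>6) and is removed.
For Player 2, Alpha strictly dominates Delta on the remaining rows (A: 7>0); eliminate Delta.
Among the remaining strategies, none is strictly dominated by another pure strategy of the same player, so the elimination stops.
Surviving strategies — Player 1: {A}; Player 2: {Alpha, Gamma}.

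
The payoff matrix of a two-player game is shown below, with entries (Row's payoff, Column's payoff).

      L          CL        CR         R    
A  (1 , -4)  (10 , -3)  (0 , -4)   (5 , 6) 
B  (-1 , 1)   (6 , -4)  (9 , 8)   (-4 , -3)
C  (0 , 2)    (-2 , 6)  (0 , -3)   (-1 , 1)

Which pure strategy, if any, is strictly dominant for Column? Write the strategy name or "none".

L fails to dominate CL at A (-4<-3).
CL fails to dominate L at B (-4<1).
CR fails to dominate L at A (-4=-4).
R fails to dominate L at B (-3<1).
No single strategy dominates all the others.

none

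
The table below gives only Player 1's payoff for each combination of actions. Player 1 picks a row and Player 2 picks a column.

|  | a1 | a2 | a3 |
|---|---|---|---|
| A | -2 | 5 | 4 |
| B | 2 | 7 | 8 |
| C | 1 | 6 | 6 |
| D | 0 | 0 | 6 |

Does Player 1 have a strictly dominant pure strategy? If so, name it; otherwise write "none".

B

B vs A: a1: 2>-2, a2: 7>5, a3: 8>4.
B vs C: a1: 2>1, a2: 7>6, a3: 8>6.
B vs D: a1: 2>0, a2: 7>0, a3: 8>6.
B strictly beats every other strategy against every opponent action, so it is strictly dominant.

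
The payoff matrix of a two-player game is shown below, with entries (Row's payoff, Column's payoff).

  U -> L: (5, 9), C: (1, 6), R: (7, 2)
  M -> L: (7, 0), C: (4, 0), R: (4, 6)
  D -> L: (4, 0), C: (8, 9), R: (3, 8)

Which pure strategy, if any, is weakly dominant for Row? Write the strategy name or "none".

U fails to dominate M at L (5<7).
M fails to dominate U at R (4<7).
D fails to dominate U at L (4<5).
No single strategy dominates all the others.

none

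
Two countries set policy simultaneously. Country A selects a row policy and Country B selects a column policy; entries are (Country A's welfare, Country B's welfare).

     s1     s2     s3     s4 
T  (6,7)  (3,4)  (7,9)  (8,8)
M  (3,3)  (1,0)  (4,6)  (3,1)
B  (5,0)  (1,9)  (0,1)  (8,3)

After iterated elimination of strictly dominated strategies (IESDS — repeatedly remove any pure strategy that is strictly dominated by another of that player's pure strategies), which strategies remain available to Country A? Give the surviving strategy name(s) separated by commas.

For Country A, T strictly dominates M on the remaining columns (s1: 6>3, s2: 3>1, s3: 7>4, s4: 8>3); eliminate M.
Country B's strategy s1 is strictly dominated by s3 (T: 9>7, B: 1>0) and is removed.
Among the remaining strategies, none is strictly dominated by another pure strategy of the same player, so the elimination stops.
Surviving strategies — Country A: {T, B}; Country B: {s2, s3, s4}.

T, B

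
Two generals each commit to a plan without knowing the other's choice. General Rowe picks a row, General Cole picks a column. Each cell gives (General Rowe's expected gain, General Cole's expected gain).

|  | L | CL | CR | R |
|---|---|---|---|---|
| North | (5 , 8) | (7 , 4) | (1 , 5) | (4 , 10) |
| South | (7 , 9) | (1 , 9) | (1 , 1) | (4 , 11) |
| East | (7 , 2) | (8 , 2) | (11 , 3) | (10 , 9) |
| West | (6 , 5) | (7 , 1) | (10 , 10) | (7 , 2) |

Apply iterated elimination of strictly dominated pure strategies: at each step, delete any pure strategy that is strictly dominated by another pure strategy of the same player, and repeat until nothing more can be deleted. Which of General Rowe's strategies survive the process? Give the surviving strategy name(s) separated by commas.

Row North is eliminated: East beats it against every remaining column (L: 7>5, CL: 8>7, CR: 11>1, R: 10>4).
General Rowe's strategy West is strictly dominated by East (L: 7>6, CL: 8>7, CR: 11>10, R: 10>7) and is removed.
Column L is eliminated: R beats it against every remaining row (South: 11>9, East: 9>2).
For General Rowe, East strictly dominates South on the remaining columns (CL: 8>1, CR: 11>1, R: 10>4); eliminate South.
General Cole's strategy CL is strictly dominated by CR (East: 3>2) and is removed.
For General Cole, R strictly dominates CR on the remaining rows (East: 9>3); eliminate CR.
Among the remaining strategies, none is strictly dominated by another pure strategy of the same player, so the elimination stops.
Surviving strategies — General Rowe: {East}; General Cole: {R}.

East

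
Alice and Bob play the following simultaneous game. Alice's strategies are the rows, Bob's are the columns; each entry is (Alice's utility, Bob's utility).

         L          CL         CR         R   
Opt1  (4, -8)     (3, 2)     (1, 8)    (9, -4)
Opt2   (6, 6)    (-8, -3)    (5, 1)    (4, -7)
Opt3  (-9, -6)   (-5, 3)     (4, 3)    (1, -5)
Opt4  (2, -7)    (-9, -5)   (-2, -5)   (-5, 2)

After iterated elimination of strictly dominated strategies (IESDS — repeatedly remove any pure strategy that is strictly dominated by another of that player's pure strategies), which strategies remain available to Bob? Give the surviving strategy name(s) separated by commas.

For Alice, Opt1 strictly dominates Opt4 on the remaining columns (L: 4>2, CL: 3>-9, CR: 1>-2, R: 9>-5); eliminate Opt4.
Column R is eliminated: CL beats it against every remaining row (Opt1: 2>-4, Opt2: -3>-7, Opt3: 3>-5).
Among the remaining strategies, none is strictly dominated by another pure strategy of the same player, so the elimination stops.
Surviving strategies — Alice: {Opt1, Opt2, Opt3}; Bob: {L, CL, CR}.

L, CL, CR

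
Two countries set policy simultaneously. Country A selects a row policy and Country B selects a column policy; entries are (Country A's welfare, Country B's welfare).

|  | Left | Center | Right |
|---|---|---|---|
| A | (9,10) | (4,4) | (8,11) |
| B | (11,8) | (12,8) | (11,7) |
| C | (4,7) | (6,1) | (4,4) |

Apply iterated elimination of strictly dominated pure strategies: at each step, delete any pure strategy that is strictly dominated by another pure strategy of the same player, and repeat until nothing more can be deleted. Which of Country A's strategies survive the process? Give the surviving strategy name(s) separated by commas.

Country A's strategy A is strictly dominated by B (Left: 11>9, Center: 12>4, Right: 11>8) and is removed.
For Country A, B strictly dominates C on the remaining columns (Left: 11>4, Center: 12>6, Right: 11>4); eliminate C.
Country B's strategy Right is strictly dominated by Left (B: 8>7) and is removed.
Among the remaining strategies, none is strictly dominated by another pure strategy of the same player, so the elimination stops.
Surviving strategies — Country A: {B}; Country B: {Left, Center}.

B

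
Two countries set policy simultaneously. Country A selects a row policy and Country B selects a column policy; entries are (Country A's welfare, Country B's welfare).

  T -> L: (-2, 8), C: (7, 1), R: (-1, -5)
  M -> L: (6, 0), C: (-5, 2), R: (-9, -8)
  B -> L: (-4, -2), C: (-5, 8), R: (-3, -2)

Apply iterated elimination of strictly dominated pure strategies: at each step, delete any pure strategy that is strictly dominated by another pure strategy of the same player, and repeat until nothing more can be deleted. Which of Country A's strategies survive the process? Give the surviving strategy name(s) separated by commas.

Row B is eliminated: T beats it against every remaining column (L: -2>-4, C: 7>-5, R: -1>-3).
Country B's strategy R is strictly dominated by L (T: 8>-5, M: 0>-8) and is removed.
Among the remaining strategies, none is strictly dominated by another pure strategy of the same player, so the elimination stops.
Surviving strategies — Country A: {T, M}; Country B: {L, C}.

T, M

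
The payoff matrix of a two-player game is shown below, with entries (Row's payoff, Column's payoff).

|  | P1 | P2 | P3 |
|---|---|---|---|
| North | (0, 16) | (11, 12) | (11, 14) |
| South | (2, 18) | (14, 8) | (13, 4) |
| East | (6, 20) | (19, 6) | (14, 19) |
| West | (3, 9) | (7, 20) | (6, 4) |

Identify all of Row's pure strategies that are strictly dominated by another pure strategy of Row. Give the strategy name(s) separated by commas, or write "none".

North, South, West

North: dominated, since South does at least as well everywhere (P1: 2>0, P2: 14>11, P3: 13>11).
South is strictly dominated by East (P1: 6>2, P2: 19>14, P3: 14>13).
East is not dominated — it holds its own against North at P1 (6>0); South at P1 (6>2); West at P1 (6>3).
West: dominated, since East does at least as well everywhere (P1: 6>3, P2: 19>7, P3: 14>6).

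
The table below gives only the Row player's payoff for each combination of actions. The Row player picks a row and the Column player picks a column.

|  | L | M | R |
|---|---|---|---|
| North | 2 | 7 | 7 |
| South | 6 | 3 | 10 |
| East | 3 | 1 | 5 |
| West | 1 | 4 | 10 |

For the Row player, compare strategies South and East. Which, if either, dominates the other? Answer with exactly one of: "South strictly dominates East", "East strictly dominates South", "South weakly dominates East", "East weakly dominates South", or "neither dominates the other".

South strictly dominates East

Compare South to East across each opponent action: L: 6>3, M: 3>1, R: 10>5.
Every comparison favours South, so South strictly dominates East.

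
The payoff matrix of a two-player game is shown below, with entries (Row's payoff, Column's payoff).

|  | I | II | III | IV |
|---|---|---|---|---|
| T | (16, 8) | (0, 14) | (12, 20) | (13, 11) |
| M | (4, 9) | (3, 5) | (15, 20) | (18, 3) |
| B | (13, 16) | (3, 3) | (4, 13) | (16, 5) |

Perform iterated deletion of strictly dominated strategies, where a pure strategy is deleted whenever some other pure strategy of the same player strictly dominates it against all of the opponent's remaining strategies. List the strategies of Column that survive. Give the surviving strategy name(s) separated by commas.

III

Column's strategy II is strictly dominated by III (T: 20>14, M: 20>5, B: 13>3) and is removed.
Column's strategy IV is strictly dominated by III (T: 20>11, M: 20>3, B: 13>5) and is removed.
For Row, T strictly dominates B on the remaining columns (I: 16>13, III: 12>4); eliminate B.
Column I is eliminated: III beats it against every remaining row (T: 20>8, M: 20>9).
Row T is eliminated: M beats it against every remaining column (III: 15>12).
Among the remaining strategies, none is strictly dominated by another pure strategy of the same player, so the elimination stops.
Surviving strategies — Row: {M}; Column: {III}.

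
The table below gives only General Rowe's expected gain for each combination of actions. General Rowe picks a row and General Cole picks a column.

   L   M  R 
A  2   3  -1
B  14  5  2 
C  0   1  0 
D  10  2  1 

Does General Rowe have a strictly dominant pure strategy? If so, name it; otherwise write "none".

B

B vs A: L: 14>2, M: 5>3, R: 2>-1.
B vs C: L: 14>0, M: 5>1, R: 2>0.
B vs D: L: 14>10, M: 5>2, R: 2>1.
B strictly beats every other strategy against every opponent action, so it is strictly dominant.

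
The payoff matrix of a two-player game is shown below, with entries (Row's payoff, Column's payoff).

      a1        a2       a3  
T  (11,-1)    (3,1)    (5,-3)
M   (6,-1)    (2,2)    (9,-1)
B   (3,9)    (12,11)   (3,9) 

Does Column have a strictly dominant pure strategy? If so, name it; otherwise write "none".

a2 vs a1: T: 1>-1, M: 2>-1, B: 11>9.
a2 vs a3: T: 1>-3, M: 2>-1, B: 11>9.
a2 strictly beats every other strategy against every opponent action, so it is strictly dominant.

a2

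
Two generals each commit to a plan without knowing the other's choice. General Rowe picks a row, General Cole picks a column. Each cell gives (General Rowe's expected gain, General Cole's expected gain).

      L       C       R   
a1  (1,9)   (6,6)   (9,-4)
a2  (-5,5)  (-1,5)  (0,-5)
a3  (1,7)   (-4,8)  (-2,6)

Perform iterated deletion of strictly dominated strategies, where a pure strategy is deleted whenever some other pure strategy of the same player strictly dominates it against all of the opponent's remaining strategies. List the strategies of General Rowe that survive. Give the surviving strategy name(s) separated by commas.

For General Rowe, a1 strictly dominates a2 on the remaining columns (L: 1>-5, C: 6>-1, R: 9>0); eliminate a2.
For General Cole, L strictly dominates R on the remaining rows (a1: 9>-4, a3: 7>6); eliminate R.
Among the remaining strategies, none is strictly dominated by another pure strategy of the same player, so the elimination stops.
Surviving strategies — General Rowe: {a1, a3}; General Cole: {L, C}.

a1, a3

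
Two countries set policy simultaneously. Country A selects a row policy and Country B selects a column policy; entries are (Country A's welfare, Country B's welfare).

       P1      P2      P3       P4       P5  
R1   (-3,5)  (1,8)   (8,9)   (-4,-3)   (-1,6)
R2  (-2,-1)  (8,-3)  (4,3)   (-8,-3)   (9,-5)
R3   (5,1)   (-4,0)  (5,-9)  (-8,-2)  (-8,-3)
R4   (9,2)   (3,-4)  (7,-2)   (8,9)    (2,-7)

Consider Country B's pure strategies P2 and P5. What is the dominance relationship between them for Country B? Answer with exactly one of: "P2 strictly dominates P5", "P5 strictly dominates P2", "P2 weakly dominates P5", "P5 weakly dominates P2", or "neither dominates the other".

Compare P2 to P5 across every action of Country A: R1: 8>6, R2: -3>-5, R3: 0>-3, R4: -4>-7.
Every comparison favours P2, so P2 strictly dominates P5.

P2 strictly dominates P5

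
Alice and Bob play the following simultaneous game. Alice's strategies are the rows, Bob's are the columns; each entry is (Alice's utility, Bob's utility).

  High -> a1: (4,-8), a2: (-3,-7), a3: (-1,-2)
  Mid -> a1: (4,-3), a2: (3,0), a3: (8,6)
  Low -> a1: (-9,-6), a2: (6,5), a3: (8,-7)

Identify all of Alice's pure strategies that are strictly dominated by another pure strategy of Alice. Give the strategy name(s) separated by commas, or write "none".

none

High is not dominated — it holds its own against Mid at a1 (4=4); Low at a1 (4>-9).
Mid: no other strategy beats it everywhere (High at a1 (4=4); Low at a1 (4>-9)).
Low: no other strategy beats it everywhere (High at a2 (6>-3); Mid at a2 (6>3)).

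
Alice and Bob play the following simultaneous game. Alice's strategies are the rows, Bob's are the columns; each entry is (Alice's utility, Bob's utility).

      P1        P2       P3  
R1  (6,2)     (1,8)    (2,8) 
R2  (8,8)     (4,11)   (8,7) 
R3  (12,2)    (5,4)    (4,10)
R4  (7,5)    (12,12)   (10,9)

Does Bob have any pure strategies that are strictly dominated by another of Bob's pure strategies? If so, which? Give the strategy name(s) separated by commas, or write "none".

P1

P2 strictly dominates P1 — R1: 8>2, R2: 11>8, R3: 4>2, R4: 12>5.
Nothing dominates P2: P1 at R1 (8>2); P3 at R1 (8=8).
P3: no other strategy beats it everywhere (P1 at R1 (8>2); P2 at R1 (8=8)).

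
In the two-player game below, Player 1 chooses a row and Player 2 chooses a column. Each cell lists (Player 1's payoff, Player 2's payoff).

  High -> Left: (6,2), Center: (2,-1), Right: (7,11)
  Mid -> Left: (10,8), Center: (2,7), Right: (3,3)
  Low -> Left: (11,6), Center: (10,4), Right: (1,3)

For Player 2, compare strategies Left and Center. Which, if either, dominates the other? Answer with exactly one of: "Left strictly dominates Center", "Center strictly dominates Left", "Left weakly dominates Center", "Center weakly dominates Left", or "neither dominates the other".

Compare Left to Center across every action of Player 1: High: 2>-1, Mid: 8>7, Low: 6>4.
Left gives a strictly higher payoff against every action of Player 1, so Left strictly dominates Center.

Left strictly dominates Center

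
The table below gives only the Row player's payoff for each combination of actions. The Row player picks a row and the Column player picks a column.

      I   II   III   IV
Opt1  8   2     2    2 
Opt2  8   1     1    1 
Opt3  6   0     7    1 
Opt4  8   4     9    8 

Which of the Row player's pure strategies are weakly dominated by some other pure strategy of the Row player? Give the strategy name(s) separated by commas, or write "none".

Opt1: dominated, since Opt4 does at least as well everywhere (I: 8=8, II: 4>2, III: 9>2, IV: 8>2).
Opt2 is weakly dominated by Opt1 (I: 8=8, II: 2>1, III: 2>1, IV: 2>1).
Opt4 weakly dominates Opt3 — I: 8>6, II: 4>0, III: 9>7, IV: 8>1.
Nothing dominates Opt4: Opt1 at II (4>2); Opt2 at II (4>1); Opt3 at I (8>6).

Opt1, Opt2, Opt3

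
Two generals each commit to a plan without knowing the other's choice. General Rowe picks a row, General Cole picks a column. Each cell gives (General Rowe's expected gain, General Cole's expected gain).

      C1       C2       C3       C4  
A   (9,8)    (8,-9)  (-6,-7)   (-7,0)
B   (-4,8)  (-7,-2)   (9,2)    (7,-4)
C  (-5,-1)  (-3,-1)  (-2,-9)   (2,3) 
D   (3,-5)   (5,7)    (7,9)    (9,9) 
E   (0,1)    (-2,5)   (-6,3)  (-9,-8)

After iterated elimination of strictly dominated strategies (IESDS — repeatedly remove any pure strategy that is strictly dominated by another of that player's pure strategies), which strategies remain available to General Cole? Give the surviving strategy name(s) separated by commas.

Row C is eliminated: D beats it against every remaining column (C1: 3>-5, C2: 5>-3, C3: 7>-2, C4: 9>2).
For General Rowe, D strictly dominates E on the remaining columns (C1: 3>0, C2: 5>-2, C3: 7>-6, C4: 9>-9); eliminate E.
For General Cole, C3 strictly dominates C2 on the remaining rows (A: -7>-9, B: 2>-2, D: 9>7); eliminate C2.
Among the remaining strategies, none is strictly dominated by another pure strategy of the same player, so the elimination stops.
Surviving strategies — General Rowe: {A, B, D}; General Cole: {C1, C3, C4}.

C1, C3, C4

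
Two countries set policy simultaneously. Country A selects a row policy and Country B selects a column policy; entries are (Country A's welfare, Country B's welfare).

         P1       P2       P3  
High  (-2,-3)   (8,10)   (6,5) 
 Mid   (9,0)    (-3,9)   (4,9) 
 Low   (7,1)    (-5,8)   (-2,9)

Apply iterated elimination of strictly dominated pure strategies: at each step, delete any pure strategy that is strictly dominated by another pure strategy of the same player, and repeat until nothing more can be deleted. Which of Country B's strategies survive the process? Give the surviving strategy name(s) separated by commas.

Row Low is eliminated: Mid beats it against every remaining column (P1: 9>7, P2: -3>-5, P3: 4>-2).
Column P1 is eliminated: P2 beats it against every remaining row (High: 10>-3, Mid: 9>0).
Country A's strategy Mid is strictly dominated by High (P2: 8>-3, P3: 6>4) and is removed.
Column P3 is eliminated: P2 beats it against every remaining row (High: 10>5).
Among the remaining strategies, none is strictly dominated by another pure strategy of the same player, so the elimination stops.
Surviving strategies — Country A: {High}; Country B: {P2}.

P2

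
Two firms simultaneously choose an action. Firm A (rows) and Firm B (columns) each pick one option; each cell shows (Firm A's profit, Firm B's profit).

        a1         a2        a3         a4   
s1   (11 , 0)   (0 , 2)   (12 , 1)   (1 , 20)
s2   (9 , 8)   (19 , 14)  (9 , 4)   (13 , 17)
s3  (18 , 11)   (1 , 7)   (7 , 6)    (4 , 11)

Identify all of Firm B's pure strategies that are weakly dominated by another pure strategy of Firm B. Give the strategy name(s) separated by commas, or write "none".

a1: dominated, since a4 does at least as well everywhere (s1: 20>0, s2: 17>8, s3: 11=11).
a4 weakly dominates a2 — s1: 20>2, s2: 17>14, s3: 11>7.
a3: dominated, since a2 does at least as well everywhere (s1: 2>1, s2: 14>4, s3: 7>6).
Nothing dominates a4: a1 at s1 (20>0); a2 at s1 (20>2); a3 at s1 (20>1).

a1, a2, a3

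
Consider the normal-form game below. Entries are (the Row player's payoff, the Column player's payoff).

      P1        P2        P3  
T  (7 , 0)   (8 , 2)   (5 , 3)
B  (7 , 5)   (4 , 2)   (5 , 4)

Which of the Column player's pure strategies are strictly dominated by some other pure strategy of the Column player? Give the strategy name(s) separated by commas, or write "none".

P1: no other strategy beats it everywhere (P2 at B (5>2); P3 at B (5>4)).
P3 strictly dominates P2 — T: 3>2, B: 4>2.
Nothing dominates P3: P1 at T (3>0); P2 at T (3>2).

P2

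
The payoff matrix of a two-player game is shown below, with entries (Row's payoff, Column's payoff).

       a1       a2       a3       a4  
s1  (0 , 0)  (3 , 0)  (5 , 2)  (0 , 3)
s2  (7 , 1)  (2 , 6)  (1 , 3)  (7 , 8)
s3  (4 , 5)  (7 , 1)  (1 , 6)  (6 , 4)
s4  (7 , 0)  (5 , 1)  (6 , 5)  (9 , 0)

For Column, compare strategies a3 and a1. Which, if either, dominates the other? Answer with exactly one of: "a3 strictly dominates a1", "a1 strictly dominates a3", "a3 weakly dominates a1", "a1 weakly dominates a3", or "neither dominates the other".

Compare a3 to a1 across each opponent action: s1: 2>0, s2: 3>1, s3: 6>5, s4: 5>0.
a3 gives a strictly higher payoff against each opponent action, so a3 strictly dominates a1.

a3 strictly dominates a1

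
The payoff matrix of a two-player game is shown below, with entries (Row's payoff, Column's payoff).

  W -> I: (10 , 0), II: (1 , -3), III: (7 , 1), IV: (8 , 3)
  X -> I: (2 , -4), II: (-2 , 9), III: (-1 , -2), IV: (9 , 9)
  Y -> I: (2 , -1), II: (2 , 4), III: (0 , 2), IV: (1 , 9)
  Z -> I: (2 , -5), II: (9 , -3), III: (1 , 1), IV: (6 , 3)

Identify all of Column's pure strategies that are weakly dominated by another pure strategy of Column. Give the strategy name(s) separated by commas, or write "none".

I, II, III

I: dominated, since III does at least as well everywhere (W: 1>0, X: -2>-4, Y: 2>-1, Z: 1>-5).
IV weakly dominates II — W: 3>-3, X: 9=9, Y: 9>4, Z: 3>-3.
IV weakly dominates III — W: 3>1, X: 9>-2, Y: 9>2, Z: 3>1.
IV: no other strategy beats it everywhere (I at W (3>0); II at W (3>-3); III at W (3>1)).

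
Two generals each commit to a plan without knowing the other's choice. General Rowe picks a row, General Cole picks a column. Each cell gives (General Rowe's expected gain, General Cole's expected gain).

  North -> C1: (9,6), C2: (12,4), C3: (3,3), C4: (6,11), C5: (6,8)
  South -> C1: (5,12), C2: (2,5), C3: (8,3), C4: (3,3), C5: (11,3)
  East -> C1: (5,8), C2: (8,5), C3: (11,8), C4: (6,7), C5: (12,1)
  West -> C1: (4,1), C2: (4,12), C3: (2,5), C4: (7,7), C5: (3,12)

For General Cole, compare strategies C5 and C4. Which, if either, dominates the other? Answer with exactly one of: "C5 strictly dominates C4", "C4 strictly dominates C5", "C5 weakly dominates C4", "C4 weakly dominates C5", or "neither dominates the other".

neither dominates the other

Compare C5 to C4 across every action of General Rowe: North: 8<11, South: 3=3, East: 1<7, West: 12>7.
C5 does better at West but worse at North, East; neither strategy dominates the other.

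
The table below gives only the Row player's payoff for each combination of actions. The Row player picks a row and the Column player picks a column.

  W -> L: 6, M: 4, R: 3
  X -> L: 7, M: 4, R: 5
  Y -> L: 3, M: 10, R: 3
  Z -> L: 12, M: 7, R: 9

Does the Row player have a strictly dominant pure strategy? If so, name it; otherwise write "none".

none

W fails to dominate X at L (6<7).
X fails to dominate W at M (4=4).
Y fails to dominate W at L (3<6).
Z fails to dominate Y at M (7<10).
No single strategy dominates all the others.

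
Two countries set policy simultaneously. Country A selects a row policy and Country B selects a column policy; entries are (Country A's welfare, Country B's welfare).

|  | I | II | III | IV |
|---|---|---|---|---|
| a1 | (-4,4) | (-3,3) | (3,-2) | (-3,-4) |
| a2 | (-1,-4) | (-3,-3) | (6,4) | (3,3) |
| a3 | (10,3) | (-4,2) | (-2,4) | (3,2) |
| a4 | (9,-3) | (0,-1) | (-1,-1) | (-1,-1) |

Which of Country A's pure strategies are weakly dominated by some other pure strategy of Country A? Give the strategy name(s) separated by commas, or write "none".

a1

a1: dominated, since a2 does at least as well everywhere (I: -1>-4, II: -3=-3, III: 6>3, IV: 3>-3).
a2 is not dominated — it holds its own against a1 at I (-1>-4); a3 at II (-3>-4); a4 at III (6>-1).
a3 is not dominated — it holds its own against a1 at I (10>-4); a2 at I (10>-1); a4 at I (10>9).
a4 is not dominated — it holds its own against a1 at I (9>-4); a2 at I (9>-1); a3 at II (0>-4).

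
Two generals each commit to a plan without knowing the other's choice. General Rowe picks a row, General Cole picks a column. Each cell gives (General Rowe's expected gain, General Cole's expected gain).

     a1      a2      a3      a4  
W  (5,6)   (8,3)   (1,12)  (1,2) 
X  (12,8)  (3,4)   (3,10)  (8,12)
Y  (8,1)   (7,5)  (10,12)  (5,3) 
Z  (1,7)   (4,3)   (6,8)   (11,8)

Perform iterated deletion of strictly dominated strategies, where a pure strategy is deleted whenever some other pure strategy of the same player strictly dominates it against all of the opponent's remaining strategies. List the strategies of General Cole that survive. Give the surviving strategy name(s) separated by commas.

General Cole's strategy a1 is strictly dominated by a3 (W: 12>6, X: 10>8, Y: 12>1, Z: 8>7) and is removed.
General Rowe's strategy X is strictly dominated by Z (a2: 4>3, a3: 6>3, a4: 11>8) and is removed.
For General Cole, a3 strictly dominates a2 on the remaining rows (W: 12>3, Y: 12>5, Z: 8>3); eliminate a2.
For General Rowe, Y strictly dominates W on the remaining columns (a3: 10>1, a4: 5>1); eliminate W.
Among the remaining strategies, none is strictly dominated by another pure strategy of the same player, so the elimination stops.
Surviving strategies — General Rowe: {Y, Z}; General Cole: {a3, a4}.

a3, a4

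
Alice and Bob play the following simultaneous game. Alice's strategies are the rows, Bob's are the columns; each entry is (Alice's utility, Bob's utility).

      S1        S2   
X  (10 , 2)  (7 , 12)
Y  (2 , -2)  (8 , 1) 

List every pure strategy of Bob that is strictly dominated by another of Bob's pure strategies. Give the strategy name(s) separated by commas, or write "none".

S1

S2 strictly dominates S1 — X: 12>2, Y: 1>-2.
Nothing dominates S2: S1 at X (12>2).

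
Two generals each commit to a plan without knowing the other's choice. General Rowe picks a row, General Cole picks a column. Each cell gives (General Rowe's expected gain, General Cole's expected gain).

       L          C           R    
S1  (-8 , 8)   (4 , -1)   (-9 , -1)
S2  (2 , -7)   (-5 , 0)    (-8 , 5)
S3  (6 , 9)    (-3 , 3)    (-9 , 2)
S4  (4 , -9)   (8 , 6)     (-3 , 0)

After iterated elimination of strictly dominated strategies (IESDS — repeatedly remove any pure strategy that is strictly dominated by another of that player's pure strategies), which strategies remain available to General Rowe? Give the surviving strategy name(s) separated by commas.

For General Rowe, S4 strictly dominates S1 on the remaining columns (L: 4>-8, C: 8>4, R: -3>-9); eliminate S1.
Row S2 is eliminated: S4 beats it against every remaining column (L: 4>2, C: 8>-5, R: -3>-8).
For General Cole, C strictly dominates R on the remaining rows (S3: 3>2, S4: 6>0); eliminate R.
Among the remaining strategies, none is strictly dominated by another pure strategy of the same player, so the elimination stops.
Surviving strategies — General Rowe: {S3, S4}; General Cole: {L, C}.

S3, S4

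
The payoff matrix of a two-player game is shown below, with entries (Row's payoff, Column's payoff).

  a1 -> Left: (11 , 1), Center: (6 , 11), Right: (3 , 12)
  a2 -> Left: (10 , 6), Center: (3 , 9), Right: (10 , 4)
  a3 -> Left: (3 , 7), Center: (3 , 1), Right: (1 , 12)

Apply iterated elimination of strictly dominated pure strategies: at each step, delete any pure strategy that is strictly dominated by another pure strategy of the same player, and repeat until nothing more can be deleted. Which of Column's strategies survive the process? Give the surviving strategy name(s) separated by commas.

For Row, a1 strictly dominates a3 on the remaining columns (Left: 11>3, Center: 6>3, Right: 3>1); eliminate a3.
Column Left is eliminated: Center beats it against every remaining row (a1: 11>1, a2: 9>6).
Among the remaining strategies, none is strictly dominated by another pure strategy of the same player, so the elimination stops.
Surviving strategies — Row: {a1, a2}; Column: {Center, Right}.

Center, Right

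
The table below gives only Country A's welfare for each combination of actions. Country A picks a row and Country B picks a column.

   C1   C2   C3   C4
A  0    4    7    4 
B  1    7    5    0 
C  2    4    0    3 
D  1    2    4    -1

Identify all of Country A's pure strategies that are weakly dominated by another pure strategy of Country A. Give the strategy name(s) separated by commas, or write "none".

A is not dominated — it holds its own against B at C3 (7>5); C at C3 (7>0); D at C2 (4>2).
B: no other strategy beats it everywhere (A at C1 (1>0); C at C2 (7>4); D at C2 (7>2)).
C: no other strategy beats it everywhere (A at C1 (2>0); B at C1 (2>1); D at C1 (2>1)).
B weakly dominates D — C1: 1=1, C2: 7>2, C3: 5>4, C4: 0>-1.

D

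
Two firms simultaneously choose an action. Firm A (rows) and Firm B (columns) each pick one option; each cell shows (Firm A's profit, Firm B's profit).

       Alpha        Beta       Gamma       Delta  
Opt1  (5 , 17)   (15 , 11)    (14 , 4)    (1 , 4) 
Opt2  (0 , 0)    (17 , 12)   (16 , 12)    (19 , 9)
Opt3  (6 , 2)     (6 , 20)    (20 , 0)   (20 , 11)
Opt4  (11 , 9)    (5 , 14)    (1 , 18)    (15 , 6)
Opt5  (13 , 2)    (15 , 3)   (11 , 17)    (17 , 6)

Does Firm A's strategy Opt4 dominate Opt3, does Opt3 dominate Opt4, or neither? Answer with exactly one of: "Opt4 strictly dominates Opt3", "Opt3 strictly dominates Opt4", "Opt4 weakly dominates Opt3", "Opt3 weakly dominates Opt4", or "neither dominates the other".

neither dominates the other

Compare Opt4 to Opt3 across each choice by Firm B: Alpha: 11>6, Beta: 5<6, Gamma: 1<20, Delta: 15<20.
Opt4 does better at Alpha but worse at Beta, Gamma, Delta; neither strategy dominates the other.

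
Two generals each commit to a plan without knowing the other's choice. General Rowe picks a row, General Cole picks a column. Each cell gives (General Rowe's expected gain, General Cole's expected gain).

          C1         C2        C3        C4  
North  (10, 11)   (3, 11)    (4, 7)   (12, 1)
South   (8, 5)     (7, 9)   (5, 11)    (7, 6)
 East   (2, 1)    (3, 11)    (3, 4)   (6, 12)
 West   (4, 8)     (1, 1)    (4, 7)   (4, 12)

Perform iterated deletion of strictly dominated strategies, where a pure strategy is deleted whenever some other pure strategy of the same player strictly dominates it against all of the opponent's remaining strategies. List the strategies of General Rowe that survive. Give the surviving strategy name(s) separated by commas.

North, South

For General Rowe, South strictly dominates East on the remaining columns (C1: 8>2, C2: 7>3, C3: 5>3, C4: 7>6); eliminate East.
General Rowe's strategy West is strictly dominated by South (C1: 8>4, C2: 7>1, C3: 5>4, C4: 7>4) and is removed.
For General Cole, C2 strictly dominates C4 on the remaining rows (North: 11>1, South: 9>6); eliminate C4.
Among the remaining strategies, none is strictly dominated by another pure strategy of the same player, so the elimination stops.
Surviving strategies — General Rowe: {North, South}; General Cole: {C1, C2, C3}.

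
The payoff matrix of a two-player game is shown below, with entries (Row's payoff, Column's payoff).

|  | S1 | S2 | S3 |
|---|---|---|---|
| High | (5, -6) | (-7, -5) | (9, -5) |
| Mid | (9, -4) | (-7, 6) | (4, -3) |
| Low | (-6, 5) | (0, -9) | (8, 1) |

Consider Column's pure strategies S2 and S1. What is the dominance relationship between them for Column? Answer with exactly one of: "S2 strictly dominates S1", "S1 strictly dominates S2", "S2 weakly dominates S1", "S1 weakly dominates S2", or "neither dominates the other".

neither dominates the other

Compare S2 to S1 across every action of Row: High: -5>-6, Mid: 6>-4, Low: -9<5.
S2 does better at High, Mid but worse at Low; neither strategy dominates the other.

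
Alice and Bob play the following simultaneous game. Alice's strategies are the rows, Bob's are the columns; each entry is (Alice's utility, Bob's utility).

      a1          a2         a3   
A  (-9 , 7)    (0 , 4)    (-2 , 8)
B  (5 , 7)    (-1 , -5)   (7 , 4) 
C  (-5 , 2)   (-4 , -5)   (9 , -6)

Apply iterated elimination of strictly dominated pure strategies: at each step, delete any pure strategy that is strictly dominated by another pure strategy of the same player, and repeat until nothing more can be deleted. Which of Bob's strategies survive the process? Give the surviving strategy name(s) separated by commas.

For Bob, a1 strictly dominates a2 on the remaining rows (A: 7>4, B: 7>-5, C: 2>-5); eliminate a2.
Row A is eliminated: B beats it against every remaining column (a1: 5>-9, a3: 7>-2).
Bob's strategy a3 is strictly dominated by a1 (B: 7>4, C: 2>-6) and is removed.
Alice's strategy C is strictly dominated by B (a1: 5>-5) and is removed.
Among the remaining strategies, none is strictly dominated by another pure strategy of the same player, so the elimination stops.
Surviving strategies — Alice: {B}; Bob: {a1}.

a1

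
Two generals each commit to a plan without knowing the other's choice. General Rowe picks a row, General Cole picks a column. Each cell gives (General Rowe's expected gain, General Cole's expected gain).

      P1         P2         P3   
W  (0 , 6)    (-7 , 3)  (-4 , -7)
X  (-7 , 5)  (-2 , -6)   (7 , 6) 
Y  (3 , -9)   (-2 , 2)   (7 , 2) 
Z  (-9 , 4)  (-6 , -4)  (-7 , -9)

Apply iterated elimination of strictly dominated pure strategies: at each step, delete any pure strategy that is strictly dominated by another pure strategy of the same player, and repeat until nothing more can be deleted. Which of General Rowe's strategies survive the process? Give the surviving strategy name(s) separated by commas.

General Rowe's strategy W is strictly dominated by Y (P1: 3>0, P2: -2>-7, P3: 7>-4) and is removed.
General Rowe's strategy Z is strictly dominated by X (P1: -7>-9, P2: -2>-6, P3: 7>-7) and is removed.
Column P1 is eliminated: P3 beats it against every remaining row (X: 6>5, Y: 2>-9).
Among the remaining strategies, none is strictly dominated by another pure strategy of the same player, so the elimination stops.
Surviving strategies — General Rowe: {X, Y}; General Cole: {P2, P3}.

X, Y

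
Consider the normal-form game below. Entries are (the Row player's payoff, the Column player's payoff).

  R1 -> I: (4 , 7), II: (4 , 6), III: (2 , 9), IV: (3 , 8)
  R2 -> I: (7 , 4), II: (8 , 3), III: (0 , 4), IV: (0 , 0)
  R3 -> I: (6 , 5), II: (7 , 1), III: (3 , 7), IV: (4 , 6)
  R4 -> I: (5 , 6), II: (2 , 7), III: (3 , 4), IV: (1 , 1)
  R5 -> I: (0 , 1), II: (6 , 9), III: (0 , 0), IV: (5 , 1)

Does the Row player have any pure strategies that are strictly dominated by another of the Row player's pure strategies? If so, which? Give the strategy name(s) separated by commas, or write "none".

R1

R1: dominated, since R3 does at least as well everywhere (I: 6>4, II: 7>4, III: 3>2, IV: 4>3).
R2 is not dominated — it holds its own against R1 at I (7>4); R3 at I (7>6); R4 at I (7>5); R5 at I (7>0).
R3 is not dominated — it holds its own against R1 at I (6>4); R2 at III (3>0); R4 at I (6>5); R5 at I (6>0).
R4 is not dominated — it holds its own against R1 at I (5>4); R2 at III (3>0); R3 at III (3=3); R5 at I (5>0).
Nothing dominates R5: R1 at II (6>4); R2 at III (0=0); R3 at IV (5>4); R4 at II (6>2).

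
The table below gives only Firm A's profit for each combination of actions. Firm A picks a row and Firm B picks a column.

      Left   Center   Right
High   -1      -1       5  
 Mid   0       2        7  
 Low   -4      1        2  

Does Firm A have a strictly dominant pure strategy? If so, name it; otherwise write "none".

Mid vs High: Left: 0>-1, Center: 2>-1, Right: 7>5.
Mid vs Low: Left: 0>-4, Center: 2>1, Right: 7>2.
Mid strictly beats every other strategy against every opponent action, so it is strictly dominant.

Mid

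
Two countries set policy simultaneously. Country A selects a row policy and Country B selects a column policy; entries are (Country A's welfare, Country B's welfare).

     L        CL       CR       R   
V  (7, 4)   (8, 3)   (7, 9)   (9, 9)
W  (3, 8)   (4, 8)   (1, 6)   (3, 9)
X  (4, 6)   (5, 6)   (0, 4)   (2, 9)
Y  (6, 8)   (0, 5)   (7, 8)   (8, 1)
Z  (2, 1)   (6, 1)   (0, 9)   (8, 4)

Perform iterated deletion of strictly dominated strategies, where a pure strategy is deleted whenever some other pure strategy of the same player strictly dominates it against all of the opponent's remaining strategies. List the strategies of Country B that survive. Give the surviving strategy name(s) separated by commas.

L, CR, R

Country A's strategy W is strictly dominated by V (L: 7>3, CL: 8>4, CR: 7>1, R: 9>3) and is removed.
Row X is eliminated: V beats it against every remaining column (L: 7>4, CL: 8>5, CR: 7>0, R: 9>2).
For Country A, V strictly dominates Z on the remaining columns (L: 7>2, CL: 8>6, CR: 7>0, R: 9>8); eliminate Z.
Column CL is eliminated: L beats it against every remaining row (V: 4>3, Y: 8>5).
Among the remaining strategies, none is strictly dominated by another pure strategy of the same player, so the elimination stops.
Surviving strategies — Country A: {V, Y}; Country B: {L, CR, R}.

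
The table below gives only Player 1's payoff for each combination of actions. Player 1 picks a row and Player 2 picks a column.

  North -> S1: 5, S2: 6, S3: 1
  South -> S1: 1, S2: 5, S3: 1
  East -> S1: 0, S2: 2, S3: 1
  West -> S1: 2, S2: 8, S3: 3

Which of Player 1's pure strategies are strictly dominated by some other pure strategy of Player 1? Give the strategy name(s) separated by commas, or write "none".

North: no other strategy beats it everywhere (South at S1 (5>1); East at S1 (5>0); West at S1 (5>2)).
South: dominated, since West does at least as well everywhere (S1: 2>1, S2: 8>5, S3: 3>1).
West strictly dominates East — S1: 2>0, S2: 8>2, S3: 3>1.
West is not dominated — it holds its own against North at S2 (8>6); South at S1 (2>1); East at S1 (2>0).

South, East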